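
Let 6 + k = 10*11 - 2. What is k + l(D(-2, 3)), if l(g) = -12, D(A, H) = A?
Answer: 90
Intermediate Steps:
k = 102 (k = -6 + (10*11 - 2) = -6 + (110 - 2) = -6 + 108 = 102)
k + l(D(-2, 3)) = 102 - 12 = 90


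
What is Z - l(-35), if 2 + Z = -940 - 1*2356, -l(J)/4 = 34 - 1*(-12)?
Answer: -3114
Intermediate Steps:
l(J) = -184 (l(J) = -4*(34 - 1*(-12)) = -4*(34 + 12) = -4*46 = -184)
Z = -3298 (Z = -2 + (-940 - 1*2356) = -2 + (-940 - 2356) = -2 - 3296 = -3298)
Z - l(-35) = -3298 - 1*(-184) = -3298 + 184 = -3114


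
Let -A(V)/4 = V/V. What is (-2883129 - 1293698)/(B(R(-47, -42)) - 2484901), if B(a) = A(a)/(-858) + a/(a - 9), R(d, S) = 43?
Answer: 60923198622/36244747471 ≈ 1.6809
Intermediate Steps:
A(V) = -4 (A(V) = -4*V/V = -4*1 = -4)
B(a) = 2/429 + a/(-9 + a) (B(a) = -4/(-858) + a/(a - 9) = -4*(-1/858) + a/(-9 + a) = 2/429 + a/(-9 + a))
(-2883129 - 1293698)/(B(R(-47, -42)) - 2484901) = (-2883129 - 1293698)/((-18 + 431*43)/(429*(-9 + 43)) - 2484901) = -4176827/((1/429)*(-18 + 18533)/34 - 2484901) = -4176827/((1/429)*(1/34)*18515 - 2484901) = -4176827/(18515/14586 - 2484901) = -4176827/(-36244747471/14586) = -4176827*(-14586/36244747471) = 60923198622/36244747471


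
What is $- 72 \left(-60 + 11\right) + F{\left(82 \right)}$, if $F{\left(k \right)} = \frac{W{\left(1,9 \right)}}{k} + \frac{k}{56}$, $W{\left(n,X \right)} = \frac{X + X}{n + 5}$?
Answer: $\frac{4051867}{1148} \approx 3529.5$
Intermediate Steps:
$W{\left(n,X \right)} = \frac{2 X}{5 + n}$
$F{\left(k \right)} = \frac{3}{k} + \frac{k}{56}$ ($F{\left(k \right)} = \frac{2 \cdot 9 \frac{1}{5 + 1}}{k} + \frac{k}{56} = \frac{2 \cdot 9 \cdot \frac{1}{6}}{k} + k \frac{1}{56} = \frac{2 \cdot 9 \cdot \frac{1}{6}}{k} + \frac{k}{56} = \frac{3}{k} + \frac{k}{56}$)
$- 72 \left(-60 + 11\right) + F{\left(82 \right)} = - 72 \left(-60 + 11\right) + \left(\frac{3}{82} + \frac{1}{56} \cdot 82\right) = \left(-72\right) \left(-49\right) + \left(3 \cdot \frac{1}{82} + \frac{41}{28}\right) = 3528 + \left(\frac{3}{82} + \frac{41}{28}\right) = 3528 + \frac{1723}{1148} = \frac{4051867}{1148}$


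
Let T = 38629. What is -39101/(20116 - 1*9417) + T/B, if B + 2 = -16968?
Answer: -1076835641/181562030 ≈ -5.9310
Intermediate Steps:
B = -16970 (B = -2 - 16968 = -16970)
-39101/(20116 - 1*9417) + T/B = -39101/(20116 - 1*9417) + 38629/(-16970) = -39101/(20116 - 9417) + 38629*(-1/16970) = -39101/10699 - 38629/16970 = -1076835641/181562030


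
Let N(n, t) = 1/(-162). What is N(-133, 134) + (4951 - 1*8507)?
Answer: -576073/162 ≈ -3556.0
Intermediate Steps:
N(n, t) = -1/162
N(-133, 134) + (4951 - 1*8507) = -1/162 + (4951 - 1*8507) = -1/162 + (4951 - 8507) = -1/162 - 3556 = -576073/162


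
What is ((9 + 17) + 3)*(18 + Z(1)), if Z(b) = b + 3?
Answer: 638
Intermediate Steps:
Z(b) = 3 + b
((9 + 17) + 3)*(18 + Z(1)) = ((9 + 17) + 3)*(18 + (3 + 1)) = (26 + 3)*(18 + 4) = 29*22 = 638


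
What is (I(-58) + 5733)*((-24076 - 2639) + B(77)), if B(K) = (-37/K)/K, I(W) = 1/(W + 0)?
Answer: -26333911026268/171941 ≈ -1.5316e+8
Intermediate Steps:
I(W) = 1/W
B(K) = -37/K²
(I(-58) + 5733)*((-24076 - 2639) + B(77)) = (1/(-58) + 5733)*((-24076 - 2639) - 37/77²) = (-1/58 + 5733)*(-26715 - 37*1/5929) = 332513*(-26715 - 37/5929)/58 = (332513/58)*(-158393272/5929) = -26333911026268/171941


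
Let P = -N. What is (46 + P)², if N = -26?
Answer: 5184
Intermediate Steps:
P = 26 (P = -1*(-26) = 26)
(46 + P)² = (46 + 26)² = 72² = 5184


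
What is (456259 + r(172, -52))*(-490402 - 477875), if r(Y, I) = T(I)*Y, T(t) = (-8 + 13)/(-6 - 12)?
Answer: -1325216500859/3 ≈ -4.4174e+11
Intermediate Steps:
T(t) = -5/18 (T(t) = 5/(-18) = 5*(-1/18) = -5/18)
r(Y, I) = -5*Y/18
(456259 + r(172, -52))*(-490402 - 477875) = (456259 - 5/18*172)*(-490402 - 477875) = (456259 - 430/9)*(-968277) = (4105901/9)*(-968277) = -1325216500859/3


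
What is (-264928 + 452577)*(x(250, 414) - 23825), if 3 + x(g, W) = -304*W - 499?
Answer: -28181689767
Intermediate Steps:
x(g, W) = -502 - 304*W (x(g, W) = -3 + (-304*W - 499) = -3 + (-499 - 304*W) = -502 - 304*W)
(-264928 + 452577)*(x(250, 414) - 23825) = (-264928 + 452577)*((-502 - 304*414) - 23825) = 187649*((-502 - 125856) - 23825) = 187649*(-126358 - 23825) = 187649*(-150183) = -28181689767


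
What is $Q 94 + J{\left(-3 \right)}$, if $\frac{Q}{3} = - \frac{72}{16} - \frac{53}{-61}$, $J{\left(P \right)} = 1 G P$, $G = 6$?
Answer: $- \frac{63561}{61} \approx -1042.0$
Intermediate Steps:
$J{\left(P \right)} = 6 P$ ($J{\left(P \right)} = 1 \cdot 6 P = 6 P$)
$Q = - \frac{1329}{122}$ ($Q = 3 \left(- \frac{72}{16} - \frac{53}{-61}\right) = 3 \left(\left(-72\right) \frac{1}{16} - - \frac{53}{61}\right) = 3 \left(- \frac{9}{2} + \frac{53}{61}\right) = 3 \left(- \frac{443}{122}\right) = - \frac{1329}{122} \approx -10.893$)
$Q 94 + J{\left(-3 \right)} = \left(- \frac{1329}{122}\right) 94 + 6 \left(-3\right) = - \frac{62463}{61} - 18 = - \frac{63561}{61}$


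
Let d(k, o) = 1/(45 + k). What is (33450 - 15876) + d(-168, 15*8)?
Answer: 2161601/123 ≈ 17574.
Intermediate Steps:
(33450 - 15876) + d(-168, 15*8) = (33450 - 15876) + 1/(45 - 168) = 17574 + 1/(-123) = 17574 - 1/123 = 2161601/123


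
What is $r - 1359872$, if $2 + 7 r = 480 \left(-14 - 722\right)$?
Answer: $- \frac{9872386}{7} \approx -1.4103 \cdot 10^{6}$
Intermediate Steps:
$r = - \frac{353282}{7}$ ($r = - \frac{2}{7} + \frac{480 \left(-14 - 722\right)}{7} = - \frac{2}{7} + \frac{480 \left(-736\right)}{7} = - \frac{2}{7} + \frac{1}{7} \left(-353280\right) = - \frac{2}{7} - \frac{353280}{7} = - \frac{353282}{7} \approx -50469.0$)
$r - 1359872 = - \frac{353282}{7} - 1359872 = - \frac{9872386}{7}$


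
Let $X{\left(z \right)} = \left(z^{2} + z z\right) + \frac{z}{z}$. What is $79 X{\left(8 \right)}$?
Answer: $10191$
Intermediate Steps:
$X{\left(z \right)} = 1 + 2 z^{2}$ ($X{\left(z \right)} = \left(z^{2} + z^{2}\right) + 1 = 2 z^{2} + 1 = 1 + 2 z^{2}$)
$79 X{\left(8 \right)} = 79 \left(1 + 2 \cdot 8^{2}\right) = 79 \left(1 + 2 \cdot 64\right) = 79 \left(1 + 128\right) = 79 \cdot 129 = 10191$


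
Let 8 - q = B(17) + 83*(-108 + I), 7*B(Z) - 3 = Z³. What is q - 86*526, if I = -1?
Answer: -258183/7 ≈ -36883.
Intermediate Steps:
B(Z) = 3/7 + Z³/7
q = 58469/7 (q = 8 - ((3/7 + (⅐)*17³) + 83*(-108 - 1)) = 8 - ((3/7 + (⅐)*4913) + 83*(-109)) = 8 - ((3/7 + 4913/7) - 9047) = 8 - (4916/7 - 9047) = 8 - 1*(-58413/7) = 8 + 58413/7 = 58469/7 ≈ 8352.7)
q - 86*526 = 58469/7 - 86*526 = 58469/7 - 1*45236 = 58469/7 - 45236 = -258183/7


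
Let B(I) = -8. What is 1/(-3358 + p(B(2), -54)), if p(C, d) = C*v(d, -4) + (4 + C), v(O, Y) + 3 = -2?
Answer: -1/3322 ≈ -0.00030102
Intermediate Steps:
v(O, Y) = -5 (v(O, Y) = -3 - 2 = -5)
p(C, d) = 4 - 4*C (p(C, d) = C*(-5) + (4 + C) = -5*C + (4 + C) = 4 - 4*C)
1/(-3358 + p(B(2), -54)) = 1/(-3358 + (4 - 4*(-8))) = 1/(-3358 + (4 + 32)) = 1/(-3358 + 36) = 1/(-3322) = -1/3322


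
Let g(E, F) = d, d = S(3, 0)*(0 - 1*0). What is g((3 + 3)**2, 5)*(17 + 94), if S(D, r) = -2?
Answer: 0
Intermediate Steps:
d = 0 (d = -2*(0 - 1*0) = -2*(0 + 0) = -2*0 = 0)
g(E, F) = 0
g((3 + 3)**2, 5)*(17 + 94) = 0*(17 + 94) = 0*111 = 0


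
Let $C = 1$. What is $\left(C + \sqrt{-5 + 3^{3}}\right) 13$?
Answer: $13 + 13 \sqrt{22} \approx 73.975$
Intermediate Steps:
$\left(C + \sqrt{-5 + 3^{3}}\right) 13 = \left(1 + \sqrt{-5 + 3^{3}}\right) 13 = \left(1 + \sqrt{-5 + 27}\right) 13 = \left(1 + \sqrt{22}\right) 13 = 13 + 13 \sqrt{22}$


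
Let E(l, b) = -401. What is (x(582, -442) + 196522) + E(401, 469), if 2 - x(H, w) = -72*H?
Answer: 238027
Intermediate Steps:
x(H, w) = 2 + 72*H (x(H, w) = 2 - (-72)*H = 2 + 72*H)
(x(582, -442) + 196522) + E(401, 469) = ((2 + 72*582) + 196522) - 401 = ((2 + 41904) + 196522) - 401 = (41906 + 196522) - 401 = 238428 - 401 = 238027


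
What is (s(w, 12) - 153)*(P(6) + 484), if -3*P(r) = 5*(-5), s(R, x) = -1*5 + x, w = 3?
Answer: -215642/3 ≈ -71881.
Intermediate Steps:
s(R, x) = -5 + x
P(r) = 25/3 (P(r) = -5*(-5)/3 = -1/3*(-25) = 25/3)
(s(w, 12) - 153)*(P(6) + 484) = ((-5 + 12) - 153)*(25/3 + 484) = (7 - 153)*(1477/3) = -146*1477/3 = -215642/3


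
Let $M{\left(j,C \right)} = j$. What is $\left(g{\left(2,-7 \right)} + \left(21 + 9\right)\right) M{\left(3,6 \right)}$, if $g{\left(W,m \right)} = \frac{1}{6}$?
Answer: $\frac{181}{2} \approx 90.5$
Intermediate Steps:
$g{\left(W,m \right)} = \frac{1}{6}$
$\left(g{\left(2,-7 \right)} + \left(21 + 9\right)\right) M{\left(3,6 \right)} = \left(\frac{1}{6} + \left(21 + 9\right)\right) 3 = \left(\frac{1}{6} + 30\right) 3 = \frac{181}{6} \cdot 3 = \frac{181}{2}$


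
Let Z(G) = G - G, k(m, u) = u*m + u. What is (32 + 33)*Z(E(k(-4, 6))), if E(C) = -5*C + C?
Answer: 0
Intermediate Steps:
k(m, u) = u + m*u (k(m, u) = m*u + u = u + m*u)
E(C) = -4*C
Z(G) = 0
(32 + 33)*Z(E(k(-4, 6))) = (32 + 33)*0 = 65*0 = 0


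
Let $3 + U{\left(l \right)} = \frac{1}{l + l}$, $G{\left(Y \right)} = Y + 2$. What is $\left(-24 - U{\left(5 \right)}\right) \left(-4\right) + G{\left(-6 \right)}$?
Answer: $\frac{402}{5} \approx 80.4$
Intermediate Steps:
$G{\left(Y \right)} = 2 + Y$
$U{\left(l \right)} = -3 + \frac{1}{2 l}$ ($U{\left(l \right)} = -3 + \frac{1}{l + l} = -3 + \frac{1}{2 l}$)
$\left(-24 - U{\left(5 \right)}\right) \left(-4\right) + G{\left(-6 \right)} = \left(-24 - \left(-3 + \frac{1}{2 \cdot 5}\right)\right) \left(-4\right) + \left(2 - 6\right) = \left(-24 - \left(-3 + \frac{1}{2} \cdot \frac{1}{5}\right)\right) \left(-4\right) - 4 = \left(-24 - \left(-3 + \frac{1}{10}\right)\right) \left(-4\right) - 4 = \left(-24 - - \frac{29}{10}\right) \left(-4\right) - 4 = \left(-24 + \frac{29}{10}\right) \left(-4\right) - 4 = \left(- \frac{211}{10}\right) \left(-4\right) - 4 = \frac{422}{5} - 4 = \frac{402}{5}$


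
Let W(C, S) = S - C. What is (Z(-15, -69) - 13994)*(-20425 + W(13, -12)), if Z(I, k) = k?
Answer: 287588350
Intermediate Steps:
(Z(-15, -69) - 13994)*(-20425 + W(13, -12)) = (-69 - 13994)*(-20425 + (-12 - 1*13)) = -14063*(-20425 + (-12 - 13)) = -14063*(-20425 - 25) = -14063*(-20450) = 287588350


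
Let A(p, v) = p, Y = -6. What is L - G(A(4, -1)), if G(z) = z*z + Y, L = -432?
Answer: -442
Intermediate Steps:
G(z) = -6 + z² (G(z) = z*z - 6 = z² - 6 = -6 + z²)
L - G(A(4, -1)) = -432 - (-6 + 4²) = -432 - (-6 + 16) = -432 - 1*10 = -432 - 10 = -442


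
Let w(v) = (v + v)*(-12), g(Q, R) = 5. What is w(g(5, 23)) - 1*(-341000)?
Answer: 340880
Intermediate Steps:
w(v) = -24*v (w(v) = (2*v)*(-12) = -24*v)
w(g(5, 23)) - 1*(-341000) = -24*5 - 1*(-341000) = -120 + 341000 = 340880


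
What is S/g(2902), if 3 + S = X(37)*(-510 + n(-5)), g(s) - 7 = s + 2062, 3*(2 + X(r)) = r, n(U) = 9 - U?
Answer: -15385/14913 ≈ -1.0317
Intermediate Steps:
X(r) = -2 + r/3
g(s) = 2069 + s (g(s) = 7 + (s + 2062) = 7 + (2062 + s) = 2069 + s)
S = -15385/3 (S = -3 + (-2 + (1/3)*37)*(-510 + (9 - 1*(-5))) = -3 + (-2 + 37/3)*(-510 + (9 + 5)) = -3 + 31*(-510 + 14)/3 = -3 + (31/3)*(-496) = -3 - 15376/3 = -15385/3 ≈ -5128.3)
S/g(2902) = -15385/(3*(2069 + 2902)) = -15385/3/4971 = -15385/3*1/4971 = -15385/14913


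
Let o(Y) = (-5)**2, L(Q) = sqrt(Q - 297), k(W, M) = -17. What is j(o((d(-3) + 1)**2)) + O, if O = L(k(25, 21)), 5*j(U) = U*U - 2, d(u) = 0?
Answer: 623/5 + I*sqrt(314) ≈ 124.6 + 17.72*I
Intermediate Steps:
L(Q) = sqrt(-297 + Q)
o(Y) = 25
j(U) = -2/5 + U**2/5 (j(U) = (U*U - 2)/5 = (U**2 - 2)/5 = (-2 + U**2)/5 = -2/5 + U**2/5)
O = I*sqrt(314) (O = sqrt(-297 - 17) = sqrt(-314) = I*sqrt(314) ≈ 17.72*I)
j(o((d(-3) + 1)**2)) + O = (-2/5 + (1/5)*25**2) + I*sqrt(314) = (-2/5 + (1/5)*625) + I*sqrt(314) = (-2/5 + 125) + I*sqrt(314) = 623/5 + I*sqrt(314)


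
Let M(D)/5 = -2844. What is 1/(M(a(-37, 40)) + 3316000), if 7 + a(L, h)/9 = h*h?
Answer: 1/3301780 ≈ 3.0287e-7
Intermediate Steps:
a(L, h) = -63 + 9*h² (a(L, h) = -63 + 9*(h*h) = -63 + 9*h²)
M(D) = -14220 (M(D) = 5*(-2844) = -14220)
1/(M(a(-37, 40)) + 3316000) = 1/(-14220 + 3316000) = 1/3301780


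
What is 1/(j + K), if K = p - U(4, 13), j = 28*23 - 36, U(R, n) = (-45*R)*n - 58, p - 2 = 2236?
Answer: 1/5244 ≈ 0.00019069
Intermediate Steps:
p = 2238 (p = 2 + 2236 = 2238)
U(R, n) = -58 - 45*R*n (U(R, n) = -45*R*n - 58 = -58 - 45*R*n)
j = 608 (j = 644 - 36 = 608)
K = 4636 (K = 2238 - (-58 - 45*4*13) = 2238 - (-58 - 2340) = 2238 - 1*(-2398) = 2238 + 2398 = 4636)
1/(j + K) = 1/(608 + 4636) = 1/5244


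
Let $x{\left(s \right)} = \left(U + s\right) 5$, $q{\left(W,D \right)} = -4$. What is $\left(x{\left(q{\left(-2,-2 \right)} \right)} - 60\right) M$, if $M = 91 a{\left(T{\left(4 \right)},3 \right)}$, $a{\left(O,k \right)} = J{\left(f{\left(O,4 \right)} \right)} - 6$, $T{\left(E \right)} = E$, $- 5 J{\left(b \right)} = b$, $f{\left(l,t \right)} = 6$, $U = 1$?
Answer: $49140$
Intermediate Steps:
$J{\left(b \right)} = - \frac{b}{5}$
$x{\left(s \right)} = 5 + 5 s$ ($x{\left(s \right)} = \left(1 + s\right) 5 = 5 + 5 s$)
$a{\left(O,k \right)} = - \frac{36}{5}$ ($a{\left(O,k \right)} = \left(- \frac{1}{5}\right) 6 - 6 = - \frac{6}{5} - 6 = - \frac{36}{5}$)
$M = - \frac{3276}{5}$ ($M = 91 \left(- \frac{36}{5}\right) = - \frac{3276}{5} \approx -655.2$)
$\left(x{\left(q{\left(-2,-2 \right)} \right)} - 60\right) M = \left(\left(5 + 5 \left(-4\right)\right) - 60\right) \left(- \frac{3276}{5}\right) = \left(\left(5 - 20\right) - 60\right) \left(- \frac{3276}{5}\right) = \left(-15 - 60\right) \left(- \frac{3276}{5}\right) = \left(-75\right) \left(- \frac{3276}{5}\right) = 49140$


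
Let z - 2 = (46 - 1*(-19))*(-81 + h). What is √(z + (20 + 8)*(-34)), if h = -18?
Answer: I*√7385 ≈ 85.936*I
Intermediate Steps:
z = -6433 (z = 2 + (46 - 1*(-19))*(-81 - 18) = 2 + (46 + 19)*(-99) = 2 + 65*(-99) = 2 - 6435 = -6433)
√(z + (20 + 8)*(-34)) = √(-6433 + (20 + 8)*(-34)) = √(-6433 + 28*(-34)) = √(-6433 - 952) = √(-7385) = I*√7385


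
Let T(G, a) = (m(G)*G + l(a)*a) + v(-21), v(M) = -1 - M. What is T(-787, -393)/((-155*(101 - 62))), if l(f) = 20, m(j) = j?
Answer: -203843/2015 ≈ -101.16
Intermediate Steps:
T(G, a) = 20 + G**2 + 20*a (T(G, a) = (G*G + 20*a) + (-1 - 1*(-21)) = (G**2 + 20*a) + (-1 + 21) = (G**2 + 20*a) + 20 = 20 + G**2 + 20*a)
T(-787, -393)/((-155*(101 - 62))) = (20 + (-787)**2 + 20*(-393))/((-155*(101 - 62))) = (20 + 619369 - 7860)/((-155*39)) = 611529/(-6045) = 611529*(-1/6045) = -203843/2015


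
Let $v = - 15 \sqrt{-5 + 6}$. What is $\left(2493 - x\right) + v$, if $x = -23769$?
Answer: $26247$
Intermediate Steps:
$v = -15$ ($v = - 15 \sqrt{1} = \left(-15\right) 1 = -15$)
$\left(2493 - x\right) + v = \left(2493 - -23769\right) - 15 = \left(2493 + 23769\right) - 15 = 26262 - 15 = 26247$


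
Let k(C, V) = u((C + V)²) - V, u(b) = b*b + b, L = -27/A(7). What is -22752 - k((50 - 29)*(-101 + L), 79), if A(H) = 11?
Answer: -281255108080966435/14641 ≈ -1.9210e+13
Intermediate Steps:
L = -27/11 ≈ -2.4545
u(b) = b + b² (u(b) = b² + b = b + b²)
k(C, V) = -V + (C + V)²*(1 + (C + V)²) (k(C, V) = (C + V)²*(1 + (C + V)²) - V = -V + (C + V)²*(1 + (C + V)²))
-22752 - k((50 - 29)*(-101 + L), 79) = -22752 - (((50 - 29)*(-101 - 27/11) + 79)² + ((50 - 29)*(-101 - 27/11) + 79)⁴ - 1*79) = -22752 - ((21*(-1138/11) + 79)² + (21*(-1138/11) + 79)⁴ - 79) = -22752 - ((-23898/11 + 79)² + (-23898/11 + 79)⁴ - 79) = -22752 - ((-23029/11)² + (-23029/11)⁴ - 79) = -22752 - (530334841/121 + 281255043578495281/14641 - 79) = -22752 - 1*281255107747854403/14641 = -22752 - 281255107747854403/14641 = -281255108080966435/14641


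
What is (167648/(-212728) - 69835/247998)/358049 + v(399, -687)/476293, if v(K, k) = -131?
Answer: -312671670556300631/1124603711284127566026 ≈ -0.00027803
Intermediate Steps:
(167648/(-212728) - 69835/247998)/358049 + v(399, -687)/476293 = (167648/(-212728) - 69835/247998)/358049 - 131/476293 = (167648*(-1/212728) - 69835*1/247998)*(1/358049) - 131*1/476293 = (-20956/26591 - 69835/247998)*(1/358049) - 131/476293 = -7054028573/6594514818*1/358049 - 131/476293 = -7054028573/2361159436070082 - 131/476293 = -312671670556300631/1124603711284127566026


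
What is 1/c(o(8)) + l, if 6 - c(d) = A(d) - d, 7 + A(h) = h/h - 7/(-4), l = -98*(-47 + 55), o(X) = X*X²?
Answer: -1637772/2089 ≈ -784.00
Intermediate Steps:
o(X) = X³
l = -784 (l = -98*8 = -784)
A(h) = -17/4 (A(h) = -7 + (h/h - 7/(-4)) = -7 + (1 - 7*(-¼)) = -7 + (1 + 7/4) = -7 + 11/4 = -17/4)
c(d) = 41/4 + d (c(d) = 6 - (-17/4 - d) = 6 + (17/4 + d) = 41/4 + d)
1/c(o(8)) + l = 1/(41/4 + 8³) - 784 = 1/(41/4 + 512) - 784 = 1/(2089/4) - 784 = 4/2089 - 784 = -1637772/2089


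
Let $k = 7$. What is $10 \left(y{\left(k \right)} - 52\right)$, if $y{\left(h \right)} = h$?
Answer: $-450$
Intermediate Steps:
$10 \left(y{\left(k \right)} - 52\right) = 10 \left(7 - 52\right) = 10 \left(-45\right) = -450$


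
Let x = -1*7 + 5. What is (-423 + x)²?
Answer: 180625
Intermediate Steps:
x = -2 (x = -7 + 5 = -2)
(-423 + x)² = (-423 - 2)² = (-425)² = 180625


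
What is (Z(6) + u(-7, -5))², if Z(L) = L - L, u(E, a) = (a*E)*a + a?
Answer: 32400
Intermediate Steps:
u(E, a) = a + E*a² (u(E, a) = (E*a)*a + a = E*a² + a = a + E*a²)
Z(L) = 0
(Z(6) + u(-7, -5))² = (0 - 5*(1 - 7*(-5)))² = (0 - 5*(1 + 35))² = (0 - 5*36)² = (0 - 180)² = (-180)² = 32400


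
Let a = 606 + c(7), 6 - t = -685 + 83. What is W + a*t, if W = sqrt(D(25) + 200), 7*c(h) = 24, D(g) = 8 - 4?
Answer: 2593728/7 + 2*sqrt(51) ≈ 3.7055e+5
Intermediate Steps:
t = 608 (t = 6 - (-685 + 83) = 6 - 1*(-602) = 6 + 602 = 608)
D(g) = 4
c(h) = 24/7 (c(h) = (1/7)*24 = 24/7)
a = 4266/7 (a = 606 + 24/7 = 4266/7 ≈ 609.43)
W = 2*sqrt(51) (W = sqrt(4 + 200) = sqrt(204) = 2*sqrt(51) ≈ 14.283)
W + a*t = 2*sqrt(51) + (4266/7)*608 = 2*sqrt(51) + 2593728/7 = 2593728/7 + 2*sqrt(51)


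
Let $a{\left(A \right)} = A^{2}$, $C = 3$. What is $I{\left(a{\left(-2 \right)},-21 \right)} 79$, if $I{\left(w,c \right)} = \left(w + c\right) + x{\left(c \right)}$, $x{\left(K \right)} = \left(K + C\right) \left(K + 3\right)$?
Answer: $24253$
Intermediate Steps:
$x{\left(K \right)} = \left(3 + K\right)^{2}$ ($x{\left(K \right)} = \left(K + 3\right) \left(K + 3\right) = \left(3 + K\right) \left(3 + K\right) = \left(3 + K\right)^{2}$)
$I{\left(w,c \right)} = 9 + w + c^{2} + 7 c$ ($I{\left(w,c \right)} = \left(w + c\right) + \left(9 + c^{2} + 6 c\right) = \left(c + w\right) + \left(9 + c^{2} + 6 c\right) = 9 + w + c^{2} + 7 c$)
$I{\left(a{\left(-2 \right)},-21 \right)} 79 = \left(9 + \left(-2\right)^{2} + \left(-21\right)^{2} + 7 \left(-21\right)\right) 79 = \left(9 + 4 + 441 - 147\right) 79 = 307 \cdot 79 = 24253$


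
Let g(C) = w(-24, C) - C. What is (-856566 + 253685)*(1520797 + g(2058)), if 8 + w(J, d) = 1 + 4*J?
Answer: -915556790316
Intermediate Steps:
w(J, d) = -7 + 4*J (w(J, d) = -8 + (1 + 4*J) = -7 + 4*J)
g(C) = -103 - C (g(C) = (-7 + 4*(-24)) - C = (-7 - 96) - C = -103 - C)
(-856566 + 253685)*(1520797 + g(2058)) = (-856566 + 253685)*(1520797 + (-103 - 1*2058)) = -602881*(1520797 + (-103 - 2058)) = -602881*(1520797 - 2161) = -602881*1518636 = -915556790316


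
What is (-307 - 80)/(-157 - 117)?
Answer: 387/274 ≈ 1.4124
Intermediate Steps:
(-307 - 80)/(-157 - 117) = -387/(-274) = -387*(-1/274) = 387/274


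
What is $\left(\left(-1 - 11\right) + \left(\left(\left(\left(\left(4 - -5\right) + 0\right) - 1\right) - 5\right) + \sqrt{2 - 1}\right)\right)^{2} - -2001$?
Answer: $2065$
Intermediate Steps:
$\left(\left(-1 - 11\right) + \left(\left(\left(\left(\left(4 - -5\right) + 0\right) - 1\right) - 5\right) + \sqrt{2 - 1}\right)\right)^{2} - -2001 = \left(\left(-1 - 11\right) + \left(\left(\left(\left(\left(4 + 5\right) + 0\right) - 1\right) - 5\right) + \sqrt{1}\right)\right)^{2} + 2001 = \left(-12 + \left(\left(\left(\left(9 + 0\right) - 1\right) - 5\right) + 1\right)\right)^{2} + 2001 = \left(-12 + \left(\left(\left(9 - 1\right) - 5\right) + 1\right)\right)^{2} + 2001 = \left(-12 + \left(\left(8 - 5\right) + 1\right)\right)^{2} + 2001 = \left(-12 + \left(3 + 1\right)\right)^{2} + 2001 = \left(-12 + 4\right)^{2} + 2001 = \left(-8\right)^{2} + 2001 = 64 + 2001 = 2065$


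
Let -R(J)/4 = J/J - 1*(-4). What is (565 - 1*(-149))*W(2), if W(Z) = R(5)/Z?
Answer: -7140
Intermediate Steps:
R(J) = -20 (R(J) = -4*(J/J - 1*(-4)) = -4*(1 + 4) = -4*5 = -20)
W(Z) = -20/Z
(565 - 1*(-149))*W(2) = (565 - 1*(-149))*(-20/2) = (565 + 149)*(-20*1/2) = 714*(-10) = -7140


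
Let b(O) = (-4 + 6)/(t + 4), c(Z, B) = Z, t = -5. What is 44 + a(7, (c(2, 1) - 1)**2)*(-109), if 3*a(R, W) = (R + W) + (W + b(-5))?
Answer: -631/3 ≈ -210.33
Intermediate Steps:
b(O) = -2 (b(O) = (-4 + 6)/(-5 + 4) = 2/(-1) = 2*(-1) = -2)
a(R, W) = -2/3 + R/3 + 2*W/3 (a(R, W) = ((R + W) + (W - 2))/3 = ((R + W) + (-2 + W))/3 = (-2 + R + 2*W)/3 = -2/3 + R/3 + 2*W/3)
44 + a(7, (c(2, 1) - 1)**2)*(-109) = 44 + (-2/3 + (1/3)*7 + 2*(2 - 1)**2/3)*(-109) = 44 + (-2/3 + 7/3 + (2/3)*1**2)*(-109) = 44 + (-2/3 + 7/3 + (2/3)*1)*(-109) = 44 + (-2/3 + 7/3 + 2/3)*(-109) = 44 + (7/3)*(-109) = 44 - 763/3 = -631/3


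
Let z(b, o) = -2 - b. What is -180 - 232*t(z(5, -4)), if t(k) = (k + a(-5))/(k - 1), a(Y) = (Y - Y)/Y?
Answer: -383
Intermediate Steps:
a(Y) = 0 (a(Y) = 0/Y = 0)
t(k) = k/(-1 + k) (t(k) = (k + 0)/(k - 1) = k/(-1 + k))
-180 - 232*t(z(5, -4)) = -180 - 232*(-2 - 1*5)/(-1 + (-2 - 1*5)) = -180 - 232*(-2 - 5)/(-1 + (-2 - 5)) = -180 - (-1624)/(-1 - 7) = -180 - (-1624)/(-8) = -180 - (-1624)*(-1)/8 = -180 - 232*7/8 = -180 - 203 = -383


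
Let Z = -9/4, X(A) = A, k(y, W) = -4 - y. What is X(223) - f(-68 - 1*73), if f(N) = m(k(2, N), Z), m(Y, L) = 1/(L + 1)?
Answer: 1119/5 ≈ 223.80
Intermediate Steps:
Z = -9/4 (Z = -9*¼ = -9/4 ≈ -2.2500)
m(Y, L) = 1/(1 + L)
f(N) = -⅘ (f(N) = 1/(1 - 9/4) = 1/(-5/4) = -⅘)
X(223) - f(-68 - 1*73) = 223 - 1*(-⅘) = 223 + ⅘ = 1119/5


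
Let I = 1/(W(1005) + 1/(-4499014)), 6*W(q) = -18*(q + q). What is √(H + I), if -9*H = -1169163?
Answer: √95609680408810043327481693/27129054421 ≈ 360.43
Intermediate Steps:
W(q) = -6*q (W(q) = (-18*(q + q))/6 = (-36*q)/6 = -6*q)
I = -4499014/27129054421 (I = 1/(-6*1005 + 1/(-4499014)) = 1/(-6030 - 1/4499014) = 1/(-27129054421/4499014) = -4499014/27129054421 ≈ -0.00016584)
H = 129907 (H = -⅑*(-1169163) = 129907)
√(H + I) = √(129907 - 4499014/27129054421) = √(3524254068169833/27129054421) = √95609680408810043327481693/27129054421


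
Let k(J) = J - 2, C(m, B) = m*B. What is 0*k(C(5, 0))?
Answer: 0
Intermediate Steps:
C(m, B) = B*m
k(J) = -2 + J
0*k(C(5, 0)) = 0*(-2 + 0*5) = 0*(-2 + 0) = 0*(-2) = 0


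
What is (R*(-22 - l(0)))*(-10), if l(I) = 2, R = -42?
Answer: -10080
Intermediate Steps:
(R*(-22 - l(0)))*(-10) = -42*(-22 - 1*2)*(-10) = -42*(-22 - 2)*(-10) = -42*(-24)*(-10) = 1008*(-10) = -10080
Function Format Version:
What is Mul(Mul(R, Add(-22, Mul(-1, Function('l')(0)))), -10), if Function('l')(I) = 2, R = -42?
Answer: -10080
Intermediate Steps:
Mul(Mul(R, Add(-22, Mul(-1, Function('l')(0)))), -10) = Mul(Mul(-42, Add(-22, Mul(-1, 2))), -10) = Mul(Mul(-42, Add(-22, -2)), -10) = Mul(Mul(-42, -24), -10) = Mul(1008, -10) = -10080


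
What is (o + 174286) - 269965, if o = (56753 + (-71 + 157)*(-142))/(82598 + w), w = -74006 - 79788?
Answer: -2270668875/23732 ≈ -95680.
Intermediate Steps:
w = -153794
o = -14847/23732 (o = (56753 + (-71 + 157)*(-142))/(82598 - 153794) = (56753 + 86*(-142))/(-71196) = (56753 - 12212)*(-1/71196) = 44541*(-1/71196) = -14847/23732 ≈ -0.62561)
(o + 174286) - 269965 = (-14847/23732 + 174286) - 269965 = 4136140505/23732 - 269965 = -2270668875/23732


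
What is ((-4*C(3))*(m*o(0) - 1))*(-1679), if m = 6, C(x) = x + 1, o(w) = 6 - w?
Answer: 940240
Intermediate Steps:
C(x) = 1 + x
((-4*C(3))*(m*o(0) - 1))*(-1679) = ((-4*(1 + 3))*(6*(6 - 1*0) - 1))*(-1679) = ((-4*4)*(6*(6 + 0) - 1))*(-1679) = -16*(6*6 - 1)*(-1679) = -16*(36 - 1)*(-1679) = -16*35*(-1679) = -560*(-1679) = 940240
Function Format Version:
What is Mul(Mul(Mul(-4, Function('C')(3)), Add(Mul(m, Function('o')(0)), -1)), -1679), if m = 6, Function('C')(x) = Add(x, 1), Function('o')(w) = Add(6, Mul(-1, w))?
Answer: 940240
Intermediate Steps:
Function('C')(x) = Add(1, x)
Mul(Mul(Mul(-4, Function('C')(3)), Add(Mul(m, Function('o')(0)), -1)), -1679) = Mul(Mul(Mul(-4, Add(1, 3)), Add(Mul(6, Add(6, Mul(-1, 0))), -1)), -1679) = Mul(Mul(Mul(-4, 4), Add(Mul(6, Add(6, 0)), -1)), -1679) = Mul(Mul(-16, Add(Mul(6, 6), -1)), -1679) = Mul(Mul(-16, Add(36, -1)), -1679) = Mul(Mul(-16, 35), -1679) = Mul(-560, -1679) = 940240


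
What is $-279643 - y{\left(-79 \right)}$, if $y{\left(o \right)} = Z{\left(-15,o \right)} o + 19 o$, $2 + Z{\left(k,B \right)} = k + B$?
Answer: $-285726$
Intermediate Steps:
$Z{\left(k,B \right)} = -2 + B + k$ ($Z{\left(k,B \right)} = -2 + \left(k + B\right) = -2 + \left(B + k\right) = -2 + B + k$)
$y{\left(o \right)} = 19 o + o \left(-17 + o\right)$ ($y{\left(o \right)} = \left(-2 + o - 15\right) o + 19 o = \left(-17 + o\right) o + 19 o = o \left(-17 + o\right) + 19 o = 19 o + o \left(-17 + o\right)$)
$-279643 - y{\left(-79 \right)} = -279643 - - 79 \left(2 - 79\right) = -279643 - \left(-79\right) \left(-77\right) = -279643 - 6083 = -285726$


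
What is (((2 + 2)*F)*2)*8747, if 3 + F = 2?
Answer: -69976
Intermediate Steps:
F = -1 (F = -3 + 2 = -1)
(((2 + 2)*F)*2)*8747 = (((2 + 2)*(-1))*2)*8747 = ((4*(-1))*2)*8747 = -4*2*8747 = -8*8747 = -69976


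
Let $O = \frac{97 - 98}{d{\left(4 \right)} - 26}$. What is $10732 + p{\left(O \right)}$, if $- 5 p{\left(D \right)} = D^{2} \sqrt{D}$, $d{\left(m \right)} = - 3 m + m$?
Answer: $10732 - \frac{\sqrt{34}}{196520} \approx 10732.0$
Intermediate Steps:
$d{\left(m \right)} = - 2 m$
$O = \frac{1}{34}$ ($O = \frac{97 - 98}{\left(-2\right) 4 - 26} = - \frac{1}{-8 - 26} = - \frac{1}{-34} = \left(-1\right) \left(- \frac{1}{34}\right) = \frac{1}{34} \approx 0.029412$)
$p{\left(D \right)} = - \frac{D^{\frac{5}{2}}}{5}$ ($p{\left(D \right)} = - \frac{D^{2} \sqrt{D}}{5} = - \frac{D^{\frac{5}{2}}}{5}$)
$10732 + p{\left(O \right)} = 10732 - \frac{1}{5 \cdot 1156 \sqrt{34}} = 10732 - \frac{\frac{1}{39304} \sqrt{34}}{5} = 10732 - \frac{\sqrt{34}}{196520}$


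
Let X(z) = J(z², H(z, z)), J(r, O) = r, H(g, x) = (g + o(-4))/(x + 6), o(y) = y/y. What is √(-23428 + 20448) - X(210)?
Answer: -44100 + 2*I*√745 ≈ -44100.0 + 54.589*I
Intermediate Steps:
o(y) = 1
H(g, x) = (1 + g)/(6 + x) (H(g, x) = (g + 1)/(x + 6) = (1 + g)/(6 + x))
X(z) = z²
√(-23428 + 20448) - X(210) = √(-23428 + 20448) - 1*210² = √(-2980) - 1*44100 = 2*I*√745 - 44100 = -44100 + 2*I*√745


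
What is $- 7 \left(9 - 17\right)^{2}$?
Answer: $-448$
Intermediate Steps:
$- 7 \left(9 - 17\right)^{2} = - 7 \left(-8\right)^{2} = \left(-7\right) 64 = -448$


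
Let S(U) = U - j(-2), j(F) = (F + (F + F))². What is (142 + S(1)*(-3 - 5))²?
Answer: 178084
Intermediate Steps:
j(F) = 9*F² (j(F) = (F + 2*F)² = (3*F)² = 9*F²)
S(U) = -36 + U (S(U) = U - 9*(-2)² = U - 9*4 = U - 1*36 = U - 36 = -36 + U)
(142 + S(1)*(-3 - 5))² = (142 + (-36 + 1)*(-3 - 5))² = (142 - 35*(-8))² = (142 + 280)² = 422² = 178084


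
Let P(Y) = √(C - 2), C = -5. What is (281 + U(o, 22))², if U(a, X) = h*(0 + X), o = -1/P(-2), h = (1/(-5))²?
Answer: 49660209/625 ≈ 79456.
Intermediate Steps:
h = 1/25 (h = (-⅕)² = 1/25 ≈ 0.040000)
P(Y) = I*√7 (P(Y) = √(-5 - 2) = √(-7) = I*√7)
o = I*√7/7 (o = -1/(I*√7) = -(-1)*I*√7/7 = I*√7/7 ≈ 0.37796*I)
U(a, X) = X/25 (U(a, X) = (0 + X)/25 = X/25)
(281 + U(o, 22))² = (281 + (1/25)*22)² = (281 + 22/25)² = (7047/25)² = 49660209/625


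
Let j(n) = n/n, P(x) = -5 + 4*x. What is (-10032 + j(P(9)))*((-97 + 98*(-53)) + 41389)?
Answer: -362099038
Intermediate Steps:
j(n) = 1
(-10032 + j(P(9)))*((-97 + 98*(-53)) + 41389) = (-10032 + 1)*((-97 + 98*(-53)) + 41389) = -10031*((-97 - 5194) + 41389) = -10031*(-5291 + 41389) = -10031*36098 = -362099038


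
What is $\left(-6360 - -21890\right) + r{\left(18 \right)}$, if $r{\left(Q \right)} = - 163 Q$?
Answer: $12596$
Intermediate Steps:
$\left(-6360 - -21890\right) + r{\left(18 \right)} = \left(-6360 - -21890\right) - 2934 = \left(-6360 + 21890\right) - 2934 = 15530 - 2934 = 12596$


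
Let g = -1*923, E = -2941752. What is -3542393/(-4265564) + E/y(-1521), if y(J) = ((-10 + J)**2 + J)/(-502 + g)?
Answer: 447238190703533/249795693404 ≈ 1790.4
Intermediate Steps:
g = -923
y(J) = -J/1425 - (-10 + J)**2/1425 (y(J) = ((-10 + J)**2 + J)/(-502 - 923) = (J + (-10 + J)**2)/(-1425) = (J + (-10 + J)**2)*(-1/1425) = -J/1425 - (-10 + J)**2/1425)
-3542393/(-4265564) + E/y(-1521) = -3542393/(-4265564) - 2941752/(-1/1425*(-1521) - (-10 - 1521)**2/1425) = -3542393*(-1/4265564) - 2941752/(507/475 - 1/1425*(-1531)**2) = 3542393/4265564 - 2941752/(507/475 - 1/1425*2343961) = 3542393/4265564 - 2941752/(507/475 - 2343961/1425) = 3542393/4265564 - 2941752/(-468488/285) = 3542393/4265564 - 2941752*(-285/468488) = 3542393/4265564 + 104799915/58561 = 447238190703533/249795693404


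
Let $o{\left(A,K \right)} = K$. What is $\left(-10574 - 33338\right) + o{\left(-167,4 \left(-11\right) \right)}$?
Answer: $-43956$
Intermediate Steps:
$\left(-10574 - 33338\right) + o{\left(-167,4 \left(-11\right) \right)} = \left(-10574 - 33338\right) + 4 \left(-11\right) = -43912 - 44 = -43956$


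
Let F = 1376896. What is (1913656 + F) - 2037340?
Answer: 1253212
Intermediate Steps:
(1913656 + F) - 2037340 = (1913656 + 1376896) - 2037340 = 3290552 - 2037340 = 1253212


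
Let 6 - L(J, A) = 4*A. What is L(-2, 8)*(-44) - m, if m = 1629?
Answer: -485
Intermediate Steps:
L(J, A) = 6 - 4*A
L(-2, 8)*(-44) - m = (6 - 4*8)*(-44) - 1*1629 = (6 - 32)*(-44) - 1629 = -26*(-44) - 1629 = 1144 - 1629 = -485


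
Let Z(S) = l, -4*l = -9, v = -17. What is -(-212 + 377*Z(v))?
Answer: -2545/4 ≈ -636.25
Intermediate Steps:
l = 9/4 (l = -¼*(-9) = 9/4 ≈ 2.2500)
Z(S) = 9/4
-(-212 + 377*Z(v)) = -(-212 + 377*(9/4)) = -(-212 + 3393/4) = -1*2545/4 = -2545/4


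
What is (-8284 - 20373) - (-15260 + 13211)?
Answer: -26608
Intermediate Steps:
(-8284 - 20373) - (-15260 + 13211) = -28657 - 1*(-2049) = -28657 + 2049 = -26608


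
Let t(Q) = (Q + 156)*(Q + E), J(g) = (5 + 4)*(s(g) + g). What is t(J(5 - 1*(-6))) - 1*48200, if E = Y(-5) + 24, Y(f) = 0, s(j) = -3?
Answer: -26312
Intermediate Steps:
E = 24 (E = 0 + 24 = 24)
J(g) = -27 + 9*g (J(g) = (5 + 4)*(-3 + g) = 9*(-3 + g) = -27 + 9*g)
t(Q) = (24 + Q)*(156 + Q) (t(Q) = (Q + 156)*(Q + 24) = (156 + Q)*(24 + Q) = (24 + Q)*(156 + Q))
t(J(5 - 1*(-6))) - 1*48200 = (3744 + (-27 + 9*(5 - 1*(-6)))² + 180*(-27 + 9*(5 - 1*(-6)))) - 1*48200 = (3744 + (-27 + 9*(5 + 6))² + 180*(-27 + 9*(5 + 6))) - 48200 = (3744 + (-27 + 9*11)² + 180*(-27 + 9*11)) - 48200 = (3744 + (-27 + 99)² + 180*(-27 + 99)) - 48200 = (3744 + 72² + 180*72) - 48200 = (3744 + 5184 + 12960) - 48200 = 21888 - 48200 = -26312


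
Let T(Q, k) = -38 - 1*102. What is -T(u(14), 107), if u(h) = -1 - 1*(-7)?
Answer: 140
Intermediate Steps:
u(h) = 6 (u(h) = -1 + 7 = 6)
T(Q, k) = -140 (T(Q, k) = -38 - 102 = -140)
-T(u(14), 107) = -1*(-140) = 140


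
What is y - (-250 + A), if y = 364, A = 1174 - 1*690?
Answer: 130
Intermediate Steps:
A = 484 (A = 1174 - 690 = 484)
y - (-250 + A) = 364 - (-250 + 484) = 364 - 1*234 = 364 - 234 = 130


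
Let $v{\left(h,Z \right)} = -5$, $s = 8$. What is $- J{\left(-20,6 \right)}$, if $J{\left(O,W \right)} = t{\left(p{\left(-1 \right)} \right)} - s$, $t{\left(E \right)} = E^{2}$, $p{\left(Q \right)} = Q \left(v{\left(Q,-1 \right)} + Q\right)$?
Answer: $-28$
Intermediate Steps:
$p{\left(Q \right)} = Q \left(-5 + Q\right)$
$J{\left(O,W \right)} = 28$ ($J{\left(O,W \right)} = \left(- (-5 - 1)\right)^{2} - 8 = \left(\left(-1\right) \left(-6\right)\right)^{2} - 8 = 6^{2} - 8 = 36 - 8 = 28$)
$- J{\left(-20,6 \right)} = \left(-1\right) 28 = -28$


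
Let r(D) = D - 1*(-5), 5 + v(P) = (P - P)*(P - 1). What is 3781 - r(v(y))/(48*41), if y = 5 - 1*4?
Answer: 3781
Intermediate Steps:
y = 1 (y = 5 - 4 = 1)
v(P) = -5 (v(P) = -5 + (P - P)*(P - 1) = -5 + 0*(-1 + P) = -5 + 0 = -5)
r(D) = 5 + D (r(D) = D + 5 = 5 + D)
3781 - r(v(y))/(48*41) = 3781 - (5 - 5)/(48*41) = 3781 - 0/1968 = 3781 - 1*0 = 3781 + 0 = 3781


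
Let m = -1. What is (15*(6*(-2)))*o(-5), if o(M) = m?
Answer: 180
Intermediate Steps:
o(M) = -1
(15*(6*(-2)))*o(-5) = (15*(6*(-2)))*(-1) = (15*(-12))*(-1) = -180*(-1) = 180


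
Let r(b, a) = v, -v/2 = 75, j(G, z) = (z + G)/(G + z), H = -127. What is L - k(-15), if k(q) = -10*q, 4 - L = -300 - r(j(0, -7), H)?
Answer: 4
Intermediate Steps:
j(G, z) = 1 (j(G, z) = (G + z)/(G + z) = 1)
v = -150 (v = -2*75 = -150)
r(b, a) = -150
L = 154 (L = 4 - (-300 - 1*(-150)) = 4 - (-300 + 150) = 4 - 1*(-150) = 4 + 150 = 154)
L - k(-15) = 154 - (-10)*(-15) = 154 - 1*150 = 154 - 150 = 4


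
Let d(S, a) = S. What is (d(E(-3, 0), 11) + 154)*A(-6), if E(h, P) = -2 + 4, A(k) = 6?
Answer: 936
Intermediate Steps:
E(h, P) = 2
(d(E(-3, 0), 11) + 154)*A(-6) = (2 + 154)*6 = 156*6 = 936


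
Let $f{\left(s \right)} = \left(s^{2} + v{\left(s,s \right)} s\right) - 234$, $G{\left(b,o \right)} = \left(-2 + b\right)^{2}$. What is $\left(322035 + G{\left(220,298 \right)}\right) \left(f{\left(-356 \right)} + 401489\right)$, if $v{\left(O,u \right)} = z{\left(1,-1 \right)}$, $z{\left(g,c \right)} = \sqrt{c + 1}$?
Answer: $195123825969$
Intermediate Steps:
$z{\left(g,c \right)} = \sqrt{1 + c}$
$v{\left(O,u \right)} = 0$ ($v{\left(O,u \right)} = \sqrt{1 - 1} = \sqrt{0} = 0$)
$f{\left(s \right)} = -234 + s^{2}$ ($f{\left(s \right)} = \left(s^{2} + 0 s\right) - 234 = \left(s^{2} + 0\right) - 234 = s^{2} - 234 = -234 + s^{2}$)
$\left(322035 + G{\left(220,298 \right)}\right) \left(f{\left(-356 \right)} + 401489\right) = \left(322035 + \left(-2 + 220\right)^{2}\right) \left(\left(-234 + \left(-356\right)^{2}\right) + 401489\right) = \left(322035 + 218^{2}\right) \left(\left(-234 + 126736\right) + 401489\right) = \left(322035 + 47524\right) \left(126502 + 401489\right) = 369559 \cdot 527991 = 195123825969$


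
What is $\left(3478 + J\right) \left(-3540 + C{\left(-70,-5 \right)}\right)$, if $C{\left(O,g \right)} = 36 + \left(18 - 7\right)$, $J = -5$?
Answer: $-12131189$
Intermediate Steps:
$C{\left(O,g \right)} = 47$ ($C{\left(O,g \right)} = 36 + 11 = 47$)
$\left(3478 + J\right) \left(-3540 + C{\left(-70,-5 \right)}\right) = \left(3478 - 5\right) \left(-3540 + 47\right) = 3473 \left(-3493\right) = -12131189$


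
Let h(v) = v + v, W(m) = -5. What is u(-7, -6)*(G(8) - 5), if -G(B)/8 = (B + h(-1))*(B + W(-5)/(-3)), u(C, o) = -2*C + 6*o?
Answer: 10318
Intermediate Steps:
h(v) = 2*v
G(B) = -8*(-2 + B)*(5/3 + B) (G(B) = -8*(B + 2*(-1))*(B - 5/(-3)) = -8*(B - 2)*(B - 5*(-1/3)) = -8*(-2 + B)*(B + 5/3) = -8*(-2 + B)*(5/3 + B))
u(-7, -6)*(G(8) - 5) = (-2*(-7) + 6*(-6))*((80/3 - 8*8**2 + (8/3)*8) - 5) = (14 - 36)*((80/3 - 8*64 + 64/3) - 5) = -22*((80/3 - 512 + 64/3) - 5) = -22*(-464 - 5) = -22*(-469) = 10318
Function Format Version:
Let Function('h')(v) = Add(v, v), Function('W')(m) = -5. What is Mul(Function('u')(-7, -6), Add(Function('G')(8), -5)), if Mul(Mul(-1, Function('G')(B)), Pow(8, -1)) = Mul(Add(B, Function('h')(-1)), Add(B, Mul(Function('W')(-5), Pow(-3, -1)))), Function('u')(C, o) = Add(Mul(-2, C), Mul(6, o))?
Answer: 10318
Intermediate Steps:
Function('h')(v) = Mul(2, v)
Function('G')(B) = Mul(-8, Add(-2, B), Add(Rational(5, 3), B)) (Function('G')(B) = Mul(-8, Mul(Add(B, Mul(2, -1)), Add(B, Mul(-5, Pow(-3, -1))))) = Mul(-8, Mul(Add(B, -2), Add(B, Mul(-5, Rational(-1, 3))))) = Mul(-8, Mul(Add(-2, B), Add(B, Rational(5, 3)))) = Mul(-8, Mul(Add(-2, B), Add(Rational(5, 3), B))) = Mul(-8, Add(-2, B), Add(Rational(5, 3), B)))
Mul(Function('u')(-7, -6), Add(Function('G')(8), -5)) = Mul(Add(Mul(-2, -7), Mul(6, -6)), Add(Add(Rational(80, 3), Mul(-8, Pow(8, 2)), Mul(Rational(8, 3), 8)), -5)) = Mul(Add(14, -36), Add(Add(Rational(80, 3), Mul(-8, 64), Rational(64, 3)), -5)) = Mul(-22, Add(Add(Rational(80, 3), -512, Rational(64, 3)), -5)) = Mul(-22, Add(-464, -5)) = Mul(-22, -469) = 10318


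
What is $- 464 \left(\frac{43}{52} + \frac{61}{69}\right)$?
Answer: $- \frac{712124}{897} \approx -793.9$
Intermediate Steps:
$- 464 \left(\frac{43}{52} + \frac{61}{69}\right) = \left(-464\right) \frac{6139}{3588} = - \frac{712124}{897}$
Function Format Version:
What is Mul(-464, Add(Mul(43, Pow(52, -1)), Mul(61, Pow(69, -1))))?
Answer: Rational(-712124, 897) ≈ -793.90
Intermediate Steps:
Mul(-464, Add(Mul(43, Pow(52, -1)), Mul(61, Pow(69, -1)))) = Mul(-464, Add(Mul(43, Rational(1, 52)), Mul(61, Rational(1, 69)))) = Mul(-464, Add(Rational(43, 52), Rational(61, 69))) = Mul(-464, Rational(6139, 3588)) = Rational(-712124, 897)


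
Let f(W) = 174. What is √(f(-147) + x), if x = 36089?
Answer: √36263 ≈ 190.43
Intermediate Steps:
√(f(-147) + x) = √(174 + 36089) = √36263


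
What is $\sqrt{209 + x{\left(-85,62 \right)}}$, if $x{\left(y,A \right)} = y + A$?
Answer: $\sqrt{186} \approx 13.638$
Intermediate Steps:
$x{\left(y,A \right)} = A + y$
$\sqrt{209 + x{\left(-85,62 \right)}} = \sqrt{209 + \left(62 - 85\right)} = \sqrt{209 - 23} = \sqrt{186}$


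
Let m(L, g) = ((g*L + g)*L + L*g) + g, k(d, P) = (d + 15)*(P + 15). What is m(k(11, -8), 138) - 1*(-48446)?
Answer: 4669928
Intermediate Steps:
k(d, P) = (15 + P)*(15 + d) (k(d, P) = (15 + d)*(15 + P) = (15 + P)*(15 + d))
m(L, g) = g + L*g + L*(g + L*g) (m(L, g) = ((L*g + g)*L + L*g) + g = ((g + L*g)*L + L*g) + g = (L*(g + L*g) + L*g) + g = (L*g + L*(g + L*g)) + g = g + L*g + L*(g + L*g))
m(k(11, -8), 138) - 1*(-48446) = 138*(1 + (225 + 15*(-8) + 15*11 - 8*11)² + 2*(225 + 15*(-8) + 15*11 - 8*11)) - 1*(-48446) = 138*(1 + (225 - 120 + 165 - 88)² + 2*(225 - 120 + 165 - 88)) + 48446 = 138*(1 + 182² + 2*182) + 48446 = 138*(1 + 33124 + 364) + 48446 = 138*33489 + 48446 = 4621482 + 48446 = 4669928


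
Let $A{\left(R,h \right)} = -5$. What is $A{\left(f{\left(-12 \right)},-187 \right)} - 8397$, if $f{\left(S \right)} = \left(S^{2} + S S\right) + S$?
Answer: $-8402$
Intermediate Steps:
$f{\left(S \right)} = S + 2 S^{2}$ ($f{\left(S \right)} = \left(S^{2} + S^{2}\right) + S = 2 S^{2} + S = S + 2 S^{2}$)
$A{\left(f{\left(-12 \right)},-187 \right)} - 8397 = -5 - 8397 = -8402$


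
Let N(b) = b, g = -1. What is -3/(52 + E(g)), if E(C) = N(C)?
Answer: -1/17 ≈ -0.058824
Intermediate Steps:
E(C) = C
-3/(52 + E(g)) = -3/(52 - 1) = -3/51 = (1/51)*(-3) = -1/17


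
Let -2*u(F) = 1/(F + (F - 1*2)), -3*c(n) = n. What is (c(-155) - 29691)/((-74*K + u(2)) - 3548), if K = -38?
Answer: 355672/8835 ≈ 40.257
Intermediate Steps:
c(n) = -n/3
u(F) = -1/(2*(-2 + 2*F)) (u(F) = -1/(2*(F + (F - 1*2))) = -1/(2*(F + (F - 2))) = -1/(2*(F + (-2 + F))) = -1/(2*(-2 + 2*F)))
(c(-155) - 29691)/((-74*K + u(2)) - 3548) = (-1/3*(-155) - 29691)/((-74*(-38) - 1/(-4 + 4*2)) - 3548) = (155/3 - 29691)/((2812 - 1/(-4 + 8)) - 3548) = -88918/(3*((2812 - 1/4) - 3548)) = -88918/(3*(11247/4 - 3548)) = -88918/(3*(-2945/4)) = -88918/3*(-4/2945) = 355672/8835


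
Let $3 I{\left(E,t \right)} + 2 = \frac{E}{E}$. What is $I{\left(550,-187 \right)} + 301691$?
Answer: $\frac{905072}{3} \approx 3.0169 \cdot 10^{5}$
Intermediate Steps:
$I{\left(E,t \right)} = - \frac{1}{3}$ ($I{\left(E,t \right)} = - \frac{2}{3} + \frac{E \frac{1}{E}}{3} = - \frac{2}{3} + \frac{1}{3} \cdot 1 = - \frac{2}{3} + \frac{1}{3} = - \frac{1}{3}$)
$I{\left(550,-187 \right)} + 301691 = - \frac{1}{3} + 301691 = \frac{905072}{3}$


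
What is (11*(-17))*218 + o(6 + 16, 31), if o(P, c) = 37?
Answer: -40729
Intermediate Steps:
(11*(-17))*218 + o(6 + 16, 31) = (11*(-17))*218 + 37 = -187*218 + 37 = -40766 + 37 = -40729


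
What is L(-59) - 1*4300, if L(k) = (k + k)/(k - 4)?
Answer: -270782/63 ≈ -4298.1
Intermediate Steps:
L(k) = 2*k/(-4 + k) (L(k) = (2*k)/(-4 + k) = 2*k/(-4 + k))
L(-59) - 1*4300 = 2*(-59)/(-4 - 59) - 1*4300 = 2*(-59)/(-63) - 4300 = 2*(-59)*(-1/63) - 4300 = 118/63 - 4300 = -270782/63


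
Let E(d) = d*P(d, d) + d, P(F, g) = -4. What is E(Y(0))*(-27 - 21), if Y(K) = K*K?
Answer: 0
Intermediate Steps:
Y(K) = K**2
E(d) = -3*d (E(d) = d*(-4) + d = -4*d + d = -3*d)
E(Y(0))*(-27 - 21) = (-3*0**2)*(-27 - 21) = -3*0*(-48) = 0*(-48) = 0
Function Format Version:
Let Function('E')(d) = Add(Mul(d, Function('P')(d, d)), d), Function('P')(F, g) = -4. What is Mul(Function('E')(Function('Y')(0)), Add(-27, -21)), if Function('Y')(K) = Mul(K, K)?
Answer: 0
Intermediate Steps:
Function('Y')(K) = Pow(K, 2)
Function('E')(d) = Mul(-3, d) (Function('E')(d) = Add(Mul(d, -4), d) = Add(Mul(-4, d), d) = Mul(-3, d))
Mul(Function('E')(Function('Y')(0)), Add(-27, -21)) = Mul(Mul(-3, Pow(0, 2)), Add(-27, -21)) = Mul(Mul(-3, 0), -48) = Mul(0, -48) = 0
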